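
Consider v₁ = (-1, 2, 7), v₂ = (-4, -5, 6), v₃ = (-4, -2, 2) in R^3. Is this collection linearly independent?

Row-reduce the matrix whose columns are v₁, v₂, v₃.
The reduction yields 3 nonzero rows, so the rank is 3.
Since rank = 3 (the number of vectors), the set is linearly independent.

linearly independent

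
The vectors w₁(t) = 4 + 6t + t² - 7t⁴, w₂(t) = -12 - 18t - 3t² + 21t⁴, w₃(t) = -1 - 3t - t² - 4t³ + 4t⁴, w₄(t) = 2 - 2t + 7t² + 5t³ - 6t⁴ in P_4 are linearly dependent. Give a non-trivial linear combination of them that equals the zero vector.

Write each element as a vector in ℝ⁵ using {1, t, …, t⁴}.
Set up α₁w₁ + … + α₄w₄ = 0 and solve the homogeneous system.
One solution (up to scaling) is (3, 1, 0, 0).

3w₁ + w₂ = 0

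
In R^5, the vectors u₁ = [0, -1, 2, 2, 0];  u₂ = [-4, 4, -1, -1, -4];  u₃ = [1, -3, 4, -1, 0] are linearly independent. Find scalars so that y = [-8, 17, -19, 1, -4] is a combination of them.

y = -u₁ + u₂ - 4u₃

Solve the system with u₁, u₂, u₃ as columns and y as the right-hand side.
The system has the unique solution (α₁, α₂, α₃) = (-1, 1, -4).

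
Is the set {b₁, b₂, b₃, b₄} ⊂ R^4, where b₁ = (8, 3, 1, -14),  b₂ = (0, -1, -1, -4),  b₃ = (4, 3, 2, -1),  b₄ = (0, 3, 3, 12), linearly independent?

linearly dependent

One vector is a scalar multiple of another, so the set is dependent.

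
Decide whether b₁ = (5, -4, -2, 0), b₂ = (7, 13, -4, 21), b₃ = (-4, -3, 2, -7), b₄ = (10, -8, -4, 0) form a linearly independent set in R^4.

Place the vectors as rows of a 4×4 matrix and reduce to echelon form.
The reduction yields 2 nonzero rows, so the rank is 2.
Since rank 2 < 4, the set is linearly dependent.
Indeed b₁ + b₂ + 3b₃ = 0.

linearly dependent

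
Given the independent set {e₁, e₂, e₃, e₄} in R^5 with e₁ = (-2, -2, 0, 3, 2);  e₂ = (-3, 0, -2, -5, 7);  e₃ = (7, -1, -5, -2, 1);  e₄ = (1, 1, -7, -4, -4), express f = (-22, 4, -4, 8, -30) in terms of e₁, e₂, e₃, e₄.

Write f = α₁e₁ + … + α₄e₄ and equate components.
Row-reducing the augmented matrix gives the unique coefficients (α₁, …, α₄) = (2, -2, -4, 4).

f = 2e₁ - 2e₂ - 4e₃ + 4e₄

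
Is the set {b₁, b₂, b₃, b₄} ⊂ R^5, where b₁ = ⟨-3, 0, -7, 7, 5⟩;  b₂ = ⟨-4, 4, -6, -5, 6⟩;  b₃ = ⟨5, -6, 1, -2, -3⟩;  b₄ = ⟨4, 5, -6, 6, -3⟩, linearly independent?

Row-reduce the matrix whose columns are b₁, b₂, b₃, b₄.
The reduction yields 4 nonzero rows, so the rank is 4.
Since rank = 4 (the number of vectors), the set is linearly independent.

linearly independent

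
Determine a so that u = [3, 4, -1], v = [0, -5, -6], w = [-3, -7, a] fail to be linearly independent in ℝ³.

Dependence holds iff the 3×3 matrix [u v w] is singular.
Cofactor expansion gives det = -15*a - 39.
Setting this to zero gives a = -13/5.

a = -13/5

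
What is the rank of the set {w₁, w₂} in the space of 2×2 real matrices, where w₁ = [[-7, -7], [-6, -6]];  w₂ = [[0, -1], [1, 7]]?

rank 2

Represent each element by its coordinate vector in ℝ⁴.
Put the 4×2 matrix [w₁|w₂] into echelon form.
The echelon form has 2 nonzero rows, so the rank is 2.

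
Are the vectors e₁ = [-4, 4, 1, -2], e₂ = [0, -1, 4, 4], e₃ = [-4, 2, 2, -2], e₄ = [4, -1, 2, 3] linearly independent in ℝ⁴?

The matrix [e₁|e₂|e₃|e₄] has determinant 116.
A nonzero determinant means the columns are linearly independent.

linearly independent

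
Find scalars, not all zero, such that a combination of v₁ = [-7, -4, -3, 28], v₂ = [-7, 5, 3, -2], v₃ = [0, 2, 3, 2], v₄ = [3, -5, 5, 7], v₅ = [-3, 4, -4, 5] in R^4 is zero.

v₁ - v₂ + 3v₃ - 3v₄ - 3v₅ = 0

Row-reduce the matrix with v₁, v₂, v₃, v₄, v₅ as columns; the null space gives the coefficients.
The free variable yields coefficients (1, -1, 3, -3, -3) (any nonzero multiple also works).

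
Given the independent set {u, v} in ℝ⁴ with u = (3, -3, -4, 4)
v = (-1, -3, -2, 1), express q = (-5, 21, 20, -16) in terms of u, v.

Write q = α₁u + α₂v and equate components.
The system has the unique solution (α₁, α₂) = (-3, -4).

q = -3u - 4v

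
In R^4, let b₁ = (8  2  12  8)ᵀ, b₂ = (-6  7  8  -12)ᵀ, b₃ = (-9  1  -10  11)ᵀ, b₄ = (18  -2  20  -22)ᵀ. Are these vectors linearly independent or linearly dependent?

linearly dependent

Row-reduce the matrix whose columns are b₁, b₂, b₃, b₄.
The reduction yields 3 nonzero rows, so the rank is 3.
Since rank 3 < 4, the set is linearly dependent.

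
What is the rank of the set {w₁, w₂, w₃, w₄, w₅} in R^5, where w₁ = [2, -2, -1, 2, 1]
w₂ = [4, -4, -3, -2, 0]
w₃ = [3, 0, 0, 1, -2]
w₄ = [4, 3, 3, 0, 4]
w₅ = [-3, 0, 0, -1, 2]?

rank 4

Form the matrix with w₁, w₂, w₃, w₄, w₅ as columns and reduce.
The echelon form has 4 nonzero rows, so the rank is 4.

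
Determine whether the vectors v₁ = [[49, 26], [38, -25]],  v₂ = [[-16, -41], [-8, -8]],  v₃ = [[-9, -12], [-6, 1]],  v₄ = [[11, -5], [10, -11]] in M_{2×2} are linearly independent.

linearly dependent

Write each element as a coordinate vector in ℝ⁴ using {E₁₁, E₁₂, E₂₁, E₂₂}.
Place the vectors as rows of a 4×4 matrix and reduce to echelon form.
The reduction yields 2 nonzero rows, so the rank is 2.
Since rank 2 < 4, the set is linearly dependent.
Indeed v₁ - 2v₂ + 9v₃ = 0.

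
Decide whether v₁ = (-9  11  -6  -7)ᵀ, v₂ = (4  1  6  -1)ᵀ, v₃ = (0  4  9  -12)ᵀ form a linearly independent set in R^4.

Row-reduce the matrix whose columns are v₁, v₂, v₃.
The reduction yields 3 nonzero rows, so the rank is 3.
Since rank = 3 (the number of vectors), the set is linearly independent.

linearly independent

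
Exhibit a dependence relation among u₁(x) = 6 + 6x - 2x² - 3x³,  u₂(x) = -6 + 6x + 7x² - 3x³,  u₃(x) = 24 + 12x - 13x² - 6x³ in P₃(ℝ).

3u₁ - u₂ - u₃ = 0

Take coordinates with respect to {1, x, …, x³}.
Row-reduce the matrix with u₁, u₂, u₃ as columns; the null space gives the coefficients.
One solution (up to scaling) is (3, -1, -1).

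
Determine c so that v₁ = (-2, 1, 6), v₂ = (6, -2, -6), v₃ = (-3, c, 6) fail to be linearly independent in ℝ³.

c = 5/4

Place the vectors as rows of a 3×3 matrix; dependence ⇔ determinant zero.
Expanding, det = 24*c - 30.
Solving 24*c - 30 = 0 yields c = 5/4.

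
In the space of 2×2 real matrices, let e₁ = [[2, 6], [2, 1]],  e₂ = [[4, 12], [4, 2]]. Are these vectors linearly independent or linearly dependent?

Take coordinates with respect to the standard basis {E₁₁, E₁₂, E₂₁, E₂₂}.
One vector is a scalar multiple of another, so the set is dependent.

linearly dependent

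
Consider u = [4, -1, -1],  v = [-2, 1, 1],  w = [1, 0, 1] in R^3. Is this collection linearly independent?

Row-reduce the matrix whose columns are u, v, w.
The reduction yields 3 nonzero rows, so the rank is 3.
Since rank = 3 (the number of vectors), the set is linearly independent.

linearly independent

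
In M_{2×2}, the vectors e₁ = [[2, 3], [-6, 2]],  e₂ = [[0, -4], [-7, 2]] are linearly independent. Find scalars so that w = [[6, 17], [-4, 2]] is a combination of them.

Work in coordinates with respect to the standard basis {E₁₁, E₁₂, E₂₁, E₂₂}.
Write w = c₁e₁ + c₂e₂ and equate components.
Back-substitution yields (c₁, c₂) = (3, -2).

w = 3e₁ - 2e₂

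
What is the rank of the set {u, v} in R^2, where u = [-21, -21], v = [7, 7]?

rank 1

Row-reduce the 2×2 matrix with these as rows.
Exactly 1 pivot survives; hence the rank is 1.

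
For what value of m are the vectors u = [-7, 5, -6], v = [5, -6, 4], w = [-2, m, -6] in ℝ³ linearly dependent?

m = -35

The set is linearly dependent precisely when det[u; v; w] = 0.
Expanding, det = -2*m - 70.
This vanishes exactly when m = -35.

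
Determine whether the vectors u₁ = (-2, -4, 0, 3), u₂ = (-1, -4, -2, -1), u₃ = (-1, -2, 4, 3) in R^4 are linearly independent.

Place the vectors as rows of a 3×4 matrix and reduce to echelon form.
The reduction yields 3 nonzero rows, so the rank is 3.
Since rank = 3 (the number of vectors), the set is linearly independent.

linearly independent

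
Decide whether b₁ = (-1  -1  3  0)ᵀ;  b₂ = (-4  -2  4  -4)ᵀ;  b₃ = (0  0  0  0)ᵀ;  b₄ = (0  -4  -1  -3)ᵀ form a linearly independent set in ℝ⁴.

linearly dependent

One of the vectors is the zero vector, so the set is linearly dependent.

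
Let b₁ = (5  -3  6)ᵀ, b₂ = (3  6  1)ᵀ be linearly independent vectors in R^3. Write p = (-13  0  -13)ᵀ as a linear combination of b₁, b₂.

p = -2b₁ - b₂

Solve the system with b₁, b₂ as columns and p as the right-hand side.
The system has the unique solution (c₁, c₂) = (-2, -1).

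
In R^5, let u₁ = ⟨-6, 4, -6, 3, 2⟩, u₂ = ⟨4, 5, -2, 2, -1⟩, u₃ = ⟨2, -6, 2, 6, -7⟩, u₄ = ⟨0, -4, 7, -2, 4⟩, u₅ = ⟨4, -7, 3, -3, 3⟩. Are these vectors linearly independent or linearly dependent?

Row-reduce the matrix whose columns are u₁, u₂, u₃, u₄, u₅.
The reduction yields 5 nonzero rows, so the rank is 5.
Since rank = 5 (the number of vectors), the set is linearly independent.

linearly independent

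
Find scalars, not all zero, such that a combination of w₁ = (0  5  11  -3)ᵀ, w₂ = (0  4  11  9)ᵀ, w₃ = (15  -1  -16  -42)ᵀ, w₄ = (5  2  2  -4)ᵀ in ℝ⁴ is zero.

Solve the homogeneous system with w₁, w₂, w₃, w₄ as columns by row-reducing the coefficient matrix.
A generator of the null space is (1, -3, -1, 3).

w₁ - 3w₂ - w₃ + 3w₄ = 0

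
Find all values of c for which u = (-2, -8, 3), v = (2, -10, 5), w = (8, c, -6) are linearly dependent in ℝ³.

The set is linearly dependent precisely when det[u; v; w] = 0.
Cofactor expansion gives det = 16*c - 296.
Solving 16*c - 296 = 0 yields c = 37/2.

c = 37/2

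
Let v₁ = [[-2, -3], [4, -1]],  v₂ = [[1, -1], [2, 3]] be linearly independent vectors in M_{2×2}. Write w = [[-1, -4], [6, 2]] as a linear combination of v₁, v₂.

Take coordinate vectors relative to {E₁₁, E₁₂, E₂₁, E₂₂}.
Solve the system with v₁, v₂ as columns and w as the right-hand side.
The system has the unique solution (c₁, c₂) = (1, 1).

w = v₁ + v₂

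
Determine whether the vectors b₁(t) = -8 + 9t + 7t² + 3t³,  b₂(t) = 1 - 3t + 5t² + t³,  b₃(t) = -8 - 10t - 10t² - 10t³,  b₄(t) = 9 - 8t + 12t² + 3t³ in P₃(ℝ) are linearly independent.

Take coordinates with respect to the standard basis {1, t, …, t³}.
Row-reduce the matrix whose columns are b₁, b₂, b₃, b₄.
The reduction yields 4 nonzero rows, so the rank is 4.
Since rank = 4 (the number of vectors), the set is linearly independent.

linearly independent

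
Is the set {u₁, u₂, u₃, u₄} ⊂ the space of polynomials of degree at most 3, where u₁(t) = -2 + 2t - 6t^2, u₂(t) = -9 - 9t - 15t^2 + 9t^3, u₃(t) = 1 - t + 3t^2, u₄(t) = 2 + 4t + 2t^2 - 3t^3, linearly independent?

linearly dependent

Write each element as a coordinate vector in ℝ⁴ using {1, t, …, t^3}.
Place the vectors as rows of a 4×4 matrix and reduce to echelon form.
The reduction yields 2 nonzero rows, so the rank is 2.
Since rank 2 < 4, the set is linearly dependent.
Indeed u₁ + 2u₃ = 0.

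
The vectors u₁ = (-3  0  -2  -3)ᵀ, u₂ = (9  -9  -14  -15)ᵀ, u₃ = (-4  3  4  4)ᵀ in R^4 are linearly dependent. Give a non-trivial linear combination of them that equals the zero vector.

Row-reduce the matrix with u₁, u₂, u₃ as columns; the null space gives the coefficients.
A generator of the null space is (1, -1, -3).

u₁ - u₂ - 3u₃ = 0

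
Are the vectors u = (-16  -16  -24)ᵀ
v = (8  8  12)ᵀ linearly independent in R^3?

linearly dependent

Place the vectors as rows of a 2×3 matrix and reduce to echelon form.
The reduction yields 1 nonzero row, so the rank is 1.
Since rank 1 < 2, the set is linearly dependent.
Indeed u + 2v = 0.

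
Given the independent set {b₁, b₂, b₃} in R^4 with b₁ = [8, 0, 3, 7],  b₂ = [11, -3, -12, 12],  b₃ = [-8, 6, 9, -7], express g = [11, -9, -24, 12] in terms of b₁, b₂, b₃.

Set up the augmented matrix [b₁ | b₂ | b₃ | g] and row-reduce.
Row-reducing the augmented matrix gives the unique coefficients (α₁, α₂, α₃) = (-1, 1, -1).

g = -b₁ + b₂ - b₃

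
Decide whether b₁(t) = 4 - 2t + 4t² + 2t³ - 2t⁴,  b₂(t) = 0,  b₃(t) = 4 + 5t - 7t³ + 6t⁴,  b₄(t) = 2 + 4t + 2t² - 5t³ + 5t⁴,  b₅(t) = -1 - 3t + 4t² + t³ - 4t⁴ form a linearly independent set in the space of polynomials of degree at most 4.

linearly dependent

Take coordinates with respect to the standard basis {1, t, …, t⁴}.
One of the vectors is the zero vector, so the set is linearly dependent.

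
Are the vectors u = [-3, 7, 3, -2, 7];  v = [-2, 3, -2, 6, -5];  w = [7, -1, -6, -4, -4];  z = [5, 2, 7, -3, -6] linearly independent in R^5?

linearly independent

Place the vectors as rows of a 4×5 matrix and reduce to echelon form.
The reduction yields 4 nonzero rows, so the rank is 4.
Since rank = 4 (the number of vectors), the set is linearly independent.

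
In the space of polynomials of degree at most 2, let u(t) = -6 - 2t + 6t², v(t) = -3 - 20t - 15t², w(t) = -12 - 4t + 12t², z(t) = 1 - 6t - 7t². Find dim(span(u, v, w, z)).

2

Pass to coordinate vectors with respect to the basis {1, t, t²}.
Put the 3×4 matrix [u|v|w|z] into echelon form.
Exactly 2 pivots survive; hence the rank is 2.
(With 4 elements in a 3-dimensional space the rank is at most 3.)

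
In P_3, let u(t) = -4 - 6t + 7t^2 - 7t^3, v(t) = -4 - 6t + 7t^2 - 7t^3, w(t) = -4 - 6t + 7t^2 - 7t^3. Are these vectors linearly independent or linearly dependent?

Take coordinates with respect to the standard basis {1, t, …, t^3}.
Row-reduce the matrix whose columns are u, v, w.
The reduction yields 1 nonzero row, so the rank is 1.
Since rank 1 < 3, the set is linearly dependent.
Indeed u - v = 0.

linearly dependent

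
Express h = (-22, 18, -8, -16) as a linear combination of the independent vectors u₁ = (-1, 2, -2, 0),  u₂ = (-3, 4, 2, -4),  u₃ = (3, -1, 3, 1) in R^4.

h = u₁ + 3u₂ - 4u₃

Set up the augmented matrix [u₁ | u₂ | u₃ | h] and row-reduce.
The system has the unique solution (α₁, α₂, α₃) = (1, 3, -4).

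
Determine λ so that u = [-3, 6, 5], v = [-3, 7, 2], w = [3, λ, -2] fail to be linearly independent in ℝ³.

Dependence holds iff the 3×3 matrix [u v w] is singular.
Cofactor expansion gives det = -9*λ - 63.
Solving -9*λ - 63 = 0 yields λ = -7.

λ = -7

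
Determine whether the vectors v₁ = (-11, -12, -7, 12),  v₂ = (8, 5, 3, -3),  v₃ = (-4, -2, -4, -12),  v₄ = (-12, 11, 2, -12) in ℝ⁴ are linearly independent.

linearly independent

The matrix [v₁|v₂|v₃|v₄] has determinant -3384.
A nonzero determinant means the columns are linearly independent.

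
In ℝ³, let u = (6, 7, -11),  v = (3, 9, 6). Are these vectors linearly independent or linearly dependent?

Row-reduce the matrix whose columns are u, v.
The reduction yields 2 nonzero rows, so the rank is 2.
Since rank = 2 (the number of vectors), the set is linearly independent.

linearly independent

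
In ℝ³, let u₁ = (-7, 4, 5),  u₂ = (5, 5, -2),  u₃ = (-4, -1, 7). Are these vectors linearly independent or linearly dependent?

Place the vectors as rows of a 3×3 matrix and reduce to echelon form.
The reduction yields 3 nonzero rows, so the rank is 3.
Since rank = 3 (the number of vectors), the set is linearly independent.

linearly independent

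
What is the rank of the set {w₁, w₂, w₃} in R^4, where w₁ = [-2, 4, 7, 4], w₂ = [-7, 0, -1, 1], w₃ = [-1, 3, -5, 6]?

Apply Gaussian elimination to the matrix whose rows are w₁, w₂, w₃.
The echelon form has 3 nonzero rows, so the rank is 3.

rank 3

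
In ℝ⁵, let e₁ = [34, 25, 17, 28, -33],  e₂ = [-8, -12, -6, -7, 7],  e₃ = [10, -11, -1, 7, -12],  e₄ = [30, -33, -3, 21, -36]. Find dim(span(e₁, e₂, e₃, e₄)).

2

Row-reduce the 4×5 matrix with these as rows.
There are 2 pivot columns, so rank = 2.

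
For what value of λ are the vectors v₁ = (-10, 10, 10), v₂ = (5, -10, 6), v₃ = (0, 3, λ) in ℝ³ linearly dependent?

λ = -33/5

The set is linearly dependent precisely when det[v₁; v₂; v₃] = 0.
The determinant works out to 50*λ + 330.
Setting this to zero gives λ = -33/5.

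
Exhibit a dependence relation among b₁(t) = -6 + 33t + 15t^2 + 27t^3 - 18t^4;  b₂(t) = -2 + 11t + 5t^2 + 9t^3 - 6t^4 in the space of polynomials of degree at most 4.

Take coordinates with respect to {1, t, …, t^4}.
Row-reduce the matrix with b₁, b₂ as columns; the null space gives the coefficients.
One solution (up to scaling) is (1, -3).

b₁ - 3b₂ = 0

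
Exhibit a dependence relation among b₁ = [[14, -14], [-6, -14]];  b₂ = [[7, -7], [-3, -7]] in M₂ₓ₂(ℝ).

b₁ - 2b₂ = 0

Pass to coordinate vectors relative to the basis {E₁₁, E₁₂, E₂₁, E₂₂}.
Solve the homogeneous system with b₁, b₂ as columns by row-reducing the coefficient matrix.
The free variable yields coefficients (1, -2) (any nonzero multiple also works).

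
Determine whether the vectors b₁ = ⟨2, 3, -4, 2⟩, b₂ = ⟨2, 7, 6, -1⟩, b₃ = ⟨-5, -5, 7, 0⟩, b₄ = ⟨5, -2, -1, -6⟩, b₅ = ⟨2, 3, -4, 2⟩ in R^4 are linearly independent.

There are 5 vectors in a 4-dimensional space, so they cannot be linearly independent.

linearly dependent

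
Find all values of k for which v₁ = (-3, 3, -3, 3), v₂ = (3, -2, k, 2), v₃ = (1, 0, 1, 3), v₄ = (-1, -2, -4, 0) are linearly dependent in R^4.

k = 30/11

The set is linearly dependent precisely when det[v₁; v₂; v₃; v₄] = 0.
The determinant works out to 33*k - 90.
Solving 33*k - 90 = 0 yields k = 30/11.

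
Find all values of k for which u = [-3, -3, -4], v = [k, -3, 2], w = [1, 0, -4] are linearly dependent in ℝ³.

Place the vectors as rows of a 3×3 matrix; dependence ⇔ determinant zero.
Expanding, det = -12*k - 54.
Setting this to zero gives k = -9/2.

k = -9/2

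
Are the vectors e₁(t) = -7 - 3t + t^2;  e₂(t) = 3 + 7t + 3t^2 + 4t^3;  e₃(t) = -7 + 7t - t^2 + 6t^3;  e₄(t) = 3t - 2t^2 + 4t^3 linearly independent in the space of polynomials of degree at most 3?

Write each element as a coordinate vector in ℝ⁴ using {1, t, …, t^3}.
Place the vectors as rows of a 4×4 matrix and reduce to echelon form.
The reduction yields 4 nonzero rows, so the rank is 4.
Since rank = 4 (the number of vectors), the set is linearly independent.

linearly independent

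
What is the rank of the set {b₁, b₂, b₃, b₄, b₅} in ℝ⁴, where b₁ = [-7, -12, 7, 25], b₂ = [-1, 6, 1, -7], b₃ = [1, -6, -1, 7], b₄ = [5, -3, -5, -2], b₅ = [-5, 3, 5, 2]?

2

Row-reduce the 5×4 matrix with these as rows.
Reduction leaves 2 leading entries, giving rank 2.
(With 5 elements in a 4-dimensional space the rank is at most 4.)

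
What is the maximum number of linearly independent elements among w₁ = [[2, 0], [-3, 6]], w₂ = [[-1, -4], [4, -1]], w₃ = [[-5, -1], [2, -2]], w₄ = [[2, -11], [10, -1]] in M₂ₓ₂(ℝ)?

Represent each element by its coordinate vector in ℝ⁴.
Put the 4×4 matrix [w₁|w₂|w₃|w₄] into echelon form.
The echelon form has 3 nonzero rows, so the rank is 3.

3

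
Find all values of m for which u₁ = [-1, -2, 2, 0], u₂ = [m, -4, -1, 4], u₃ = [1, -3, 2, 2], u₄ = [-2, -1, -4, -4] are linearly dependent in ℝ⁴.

The vectors are dependent exactly when the determinant of the matrix with rows u₁, u₂, u₃, u₄ vanishes.
The determinant works out to 28*m - 126.
Setting this to zero gives m = 9/2.

m = 9/2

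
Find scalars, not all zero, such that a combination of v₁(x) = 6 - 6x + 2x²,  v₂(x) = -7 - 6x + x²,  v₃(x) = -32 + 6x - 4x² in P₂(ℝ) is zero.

Pass to coordinate vectors relative to the basis {1, x, x²}.
Write the vectors as columns of a matrix and find a nonzero vector in its null space.
One solution (up to scaling) is (3, -2, 1).

3v₁ - 2v₂ + v₃ = 0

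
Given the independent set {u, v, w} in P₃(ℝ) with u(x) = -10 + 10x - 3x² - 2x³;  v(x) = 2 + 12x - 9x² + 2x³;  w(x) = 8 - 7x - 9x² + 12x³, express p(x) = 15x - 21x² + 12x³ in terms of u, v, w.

p = u + v + w

Take coordinate vectors relative to {1, x, …, x³}.
Since u, v, w are independent, the coefficients expressing p are uniquely determined by a linear system.
Row-reducing the augmented matrix gives the unique coefficients (α₁, α₂, α₃) = (1, 1, 1).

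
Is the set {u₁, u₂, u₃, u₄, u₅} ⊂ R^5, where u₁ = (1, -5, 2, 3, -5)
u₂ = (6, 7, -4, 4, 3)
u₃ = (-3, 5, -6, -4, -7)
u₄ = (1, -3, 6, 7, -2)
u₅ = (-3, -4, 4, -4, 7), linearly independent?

Form the 5×5 matrix with these as columns; its determinant is 166.
A nonzero determinant means the columns are linearly independent.

linearly independent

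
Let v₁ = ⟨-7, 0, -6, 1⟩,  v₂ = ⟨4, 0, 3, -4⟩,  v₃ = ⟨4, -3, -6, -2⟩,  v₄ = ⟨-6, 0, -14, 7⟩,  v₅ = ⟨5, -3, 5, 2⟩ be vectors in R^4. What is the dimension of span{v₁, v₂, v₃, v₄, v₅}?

Apply Gaussian elimination to the matrix whose rows are v₁, v₂, v₃, v₄, v₅.
The echelon form has 4 nonzero rows, so the rank is 4.
(With 5 elements in a 4-dimensional space the rank is at most 4.)

4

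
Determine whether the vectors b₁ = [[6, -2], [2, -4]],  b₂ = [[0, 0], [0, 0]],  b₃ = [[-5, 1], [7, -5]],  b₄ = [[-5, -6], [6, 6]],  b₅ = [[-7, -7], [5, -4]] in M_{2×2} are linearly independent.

Take coordinates with respect to the standard basis {E₁₁, E₁₂, E₂₁, E₂₂}.
There are 5 vectors in a 4-dimensional space, so they cannot be linearly independent.

linearly dependent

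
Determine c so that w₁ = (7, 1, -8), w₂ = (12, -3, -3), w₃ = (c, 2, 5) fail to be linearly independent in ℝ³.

The set is linearly dependent precisely when det[w₁; w₂; w₃] = 0.
Expanding, det = -27*c - 315.
Setting this to zero gives c = -35/3.

c = -35/3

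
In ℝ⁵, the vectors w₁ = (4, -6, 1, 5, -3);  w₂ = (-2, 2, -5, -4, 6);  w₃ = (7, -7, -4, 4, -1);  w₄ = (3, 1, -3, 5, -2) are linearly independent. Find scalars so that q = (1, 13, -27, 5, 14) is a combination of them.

Set up the augmented matrix [w₁ | w₂ | w₃ | w₄ | q] and row-reduce.
Back-substitution yields (α₁, …, α₄) = (1, 4, -1, 4).

q = w₁ + 4w₂ - w₃ + 4w₄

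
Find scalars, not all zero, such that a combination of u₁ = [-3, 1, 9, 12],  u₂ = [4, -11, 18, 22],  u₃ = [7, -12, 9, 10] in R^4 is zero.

u₁ - u₂ + u₃ = 0

Set up α₁u₁ + … + α₃u₃ = 0 and solve the homogeneous system.
A generator of the null space is (1, -1, 1).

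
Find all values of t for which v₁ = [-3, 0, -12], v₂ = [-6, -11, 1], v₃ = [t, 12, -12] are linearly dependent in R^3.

t = 42/11

The set is linearly dependent precisely when det[v₁; v₂; v₃] = 0.
The determinant works out to 504 - 132*t.
Setting this to zero gives t = 42/11.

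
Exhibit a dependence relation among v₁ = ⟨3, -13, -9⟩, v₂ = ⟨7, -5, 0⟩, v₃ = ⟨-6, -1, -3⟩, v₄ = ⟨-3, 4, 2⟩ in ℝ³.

v₁ - v₃ + 3v₄ = 0

Set up α₁v₁ + … + α₄v₄ = 0 and solve the homogeneous system.
One solution (up to scaling) is (1, 0, -1, 3).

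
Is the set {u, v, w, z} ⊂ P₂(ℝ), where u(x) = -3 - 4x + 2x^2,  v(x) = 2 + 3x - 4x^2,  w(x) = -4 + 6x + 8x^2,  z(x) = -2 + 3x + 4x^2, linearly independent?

linearly dependent

Take coordinates with respect to the standard basis {1, x, x^2}.
There are 4 vectors in a 3-dimensional space, so they cannot be linearly independent.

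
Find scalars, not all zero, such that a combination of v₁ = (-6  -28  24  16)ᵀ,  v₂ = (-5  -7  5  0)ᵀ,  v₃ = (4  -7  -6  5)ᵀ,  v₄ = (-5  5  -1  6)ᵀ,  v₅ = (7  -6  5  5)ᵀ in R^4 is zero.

v₁ - 3v₂ - v₄ - 2v₅ = 0

Row-reduce the matrix with v₁, v₂, v₃, v₄, v₅ as columns; the null space gives the coefficients.
One solution (up to scaling) is (1, -3, 0, -1, -2).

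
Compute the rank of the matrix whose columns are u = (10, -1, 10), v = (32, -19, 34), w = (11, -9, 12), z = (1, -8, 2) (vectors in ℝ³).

rank 2

Row-reduce the 4×3 matrix with these as rows.
Reduction leaves 2 leading entries, giving rank 2.
(With 4 elements in a 3-dimensional space the rank is at most 3.)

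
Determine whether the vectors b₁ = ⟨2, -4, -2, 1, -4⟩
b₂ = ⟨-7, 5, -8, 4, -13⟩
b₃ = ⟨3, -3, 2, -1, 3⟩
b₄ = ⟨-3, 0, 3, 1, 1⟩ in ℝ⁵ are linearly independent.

linearly dependent

Place the vectors as rows of a 4×5 matrix and reduce to echelon form.
The reduction yields 3 nonzero rows, so the rank is 3.
Since rank 3 < 4, the set is linearly dependent.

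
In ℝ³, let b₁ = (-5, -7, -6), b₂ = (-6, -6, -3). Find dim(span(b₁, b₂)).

Put the 3×2 matrix [b₁|b₂] into echelon form.
Exactly 2 pivots survive; hence the rank is 2.

dim = 2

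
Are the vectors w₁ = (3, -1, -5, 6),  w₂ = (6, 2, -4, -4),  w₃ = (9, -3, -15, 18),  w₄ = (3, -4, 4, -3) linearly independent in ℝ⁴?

One vector is a scalar multiple of another, so the set is dependent.

linearly dependent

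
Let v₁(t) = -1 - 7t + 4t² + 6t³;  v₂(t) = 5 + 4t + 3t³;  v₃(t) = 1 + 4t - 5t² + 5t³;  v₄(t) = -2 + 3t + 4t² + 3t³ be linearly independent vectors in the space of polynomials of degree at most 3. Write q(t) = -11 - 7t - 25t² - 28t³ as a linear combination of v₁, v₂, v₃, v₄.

q = -2v₁ - 4v₂ + v₃ - 3v₄

Identify each element with its coordinate vector in ℝ⁴ via {1, t, …, t³}.
Solve the system with v₁, v₂, v₃, v₄ as columns and q as the right-hand side.
The system has the unique solution (α₁, …, α₄) = (-2, -4, 1, -3).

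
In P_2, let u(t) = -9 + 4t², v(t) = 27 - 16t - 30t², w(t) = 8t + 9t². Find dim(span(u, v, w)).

2

Pass to coordinate vectors with respect to the basis {1, t, t²}.
Apply Gaussian elimination to the matrix whose rows are u, v, w.
Exactly 2 pivots survive; hence the rank is 2.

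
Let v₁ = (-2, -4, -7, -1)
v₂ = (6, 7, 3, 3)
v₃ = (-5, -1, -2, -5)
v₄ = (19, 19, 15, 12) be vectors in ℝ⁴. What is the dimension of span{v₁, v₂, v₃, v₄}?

3

Apply Gaussian elimination to the matrix whose rows are v₁, v₂, v₃, v₄.
Reduction leaves 3 leading entries, giving rank 3.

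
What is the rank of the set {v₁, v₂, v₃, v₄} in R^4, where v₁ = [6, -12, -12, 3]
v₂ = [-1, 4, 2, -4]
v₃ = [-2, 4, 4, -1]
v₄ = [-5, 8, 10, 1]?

Row-reduce the 4×4 matrix with these as rows.
The echelon form has 2 nonzero rows, so the rank is 2.

rank 2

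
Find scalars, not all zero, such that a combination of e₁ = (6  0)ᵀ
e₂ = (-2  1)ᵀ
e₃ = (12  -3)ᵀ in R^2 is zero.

Solve the homogeneous system with e₁, e₂, e₃ as columns by row-reducing the coefficient matrix.
A generator of the null space is (1, -3, -1).

e₁ - 3e₂ - e₃ = 0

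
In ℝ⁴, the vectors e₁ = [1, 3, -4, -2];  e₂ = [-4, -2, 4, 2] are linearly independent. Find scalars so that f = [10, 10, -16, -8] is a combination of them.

f = 2e₁ - 2e₂

Set up the augmented matrix [e₁ | e₂ | f] and row-reduce.
Row-reducing the augmented matrix gives the unique coefficients (c₁, c₂) = (2, -2).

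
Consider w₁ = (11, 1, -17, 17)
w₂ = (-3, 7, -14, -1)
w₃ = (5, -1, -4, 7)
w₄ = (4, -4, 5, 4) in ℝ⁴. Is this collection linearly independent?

Row-reduce the matrix whose columns are w₁, w₂, w₃, w₄.
The reduction yields 2 nonzero rows, so the rank is 2.
Since rank 2 < 4, the set is linearly dependent.

linearly dependent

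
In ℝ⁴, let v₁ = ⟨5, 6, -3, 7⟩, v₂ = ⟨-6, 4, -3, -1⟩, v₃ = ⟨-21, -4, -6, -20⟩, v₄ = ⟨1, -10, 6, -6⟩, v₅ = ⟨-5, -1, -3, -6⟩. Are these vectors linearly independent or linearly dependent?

linearly dependent

There are 5 vectors in a 4-dimensional space, so they cannot be linearly independent.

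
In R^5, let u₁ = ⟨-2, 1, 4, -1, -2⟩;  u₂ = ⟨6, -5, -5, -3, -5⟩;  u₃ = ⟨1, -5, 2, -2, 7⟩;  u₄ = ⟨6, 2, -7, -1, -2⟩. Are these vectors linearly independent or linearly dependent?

linearly independent

Place the vectors as rows of a 4×5 matrix and reduce to echelon form.
The reduction yields 4 nonzero rows, so the rank is 4.
Since rank = 4 (the number of vectors), the set is linearly independent.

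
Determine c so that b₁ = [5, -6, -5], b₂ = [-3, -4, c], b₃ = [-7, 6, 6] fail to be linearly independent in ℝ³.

The vectors are dependent exactly when the determinant of the matrix with rows b₁, b₂, b₃ vanishes.
Expanding, det = 12*c + 2.
Solving 12*c + 2 = 0 yields c = -1/6.

c = -1/6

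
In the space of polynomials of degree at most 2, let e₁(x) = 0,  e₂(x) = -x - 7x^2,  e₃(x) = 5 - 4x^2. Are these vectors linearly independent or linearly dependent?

linearly dependent

Write each element as a coordinate vector in ℝ³ using {1, x, x^2}.
One of the vectors is the zero vector, so the set is linearly dependent.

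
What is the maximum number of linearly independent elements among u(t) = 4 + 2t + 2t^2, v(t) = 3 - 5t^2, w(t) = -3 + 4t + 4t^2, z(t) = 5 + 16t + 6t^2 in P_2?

3

Pass to coordinate vectors with respect to the basis {1, t, t^2}.
Put the 3×4 matrix [u|v|w|z] into echelon form.
Exactly 3 pivots survive; hence the rank is 3.
(With 4 elements in a 3-dimensional space the rank is at most 3.)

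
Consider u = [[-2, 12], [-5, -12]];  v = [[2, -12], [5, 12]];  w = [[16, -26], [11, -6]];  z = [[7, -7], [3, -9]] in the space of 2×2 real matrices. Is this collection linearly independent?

Take coordinates with respect to the standard basis {E₁₁, E₁₂, E₂₁, E₂₂}.
Place the vectors as rows of a 4×4 matrix and reduce to echelon form.
The reduction yields 2 nonzero rows, so the rank is 2.
Since rank 2 < 4, the set is linearly dependent.
Indeed u + v = 0.

linearly dependent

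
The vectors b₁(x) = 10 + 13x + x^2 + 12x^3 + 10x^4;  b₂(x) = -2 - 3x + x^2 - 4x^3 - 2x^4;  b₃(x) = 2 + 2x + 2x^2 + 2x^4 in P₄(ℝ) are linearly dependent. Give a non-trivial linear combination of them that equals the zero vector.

b₁ + 3b₂ - 2b₃ = 0

Write each element as a vector in ℝ⁵ using {1, x, …, x^4}.
Solve the homogeneous system with b₁, b₂, b₃ as columns by row-reducing the coefficient matrix.
The free variable yields coefficients (1, 3, -2) (any nonzero multiple also works).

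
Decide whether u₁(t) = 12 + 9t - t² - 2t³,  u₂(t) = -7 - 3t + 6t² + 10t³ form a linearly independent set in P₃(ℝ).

Take coordinates with respect to the standard basis {1, t, …, t³}.
Row-reduce the matrix whose columns are u₁, u₂.
The reduction yields 2 nonzero rows, so the rank is 2.
Since rank = 2 (the number of vectors), the set is linearly independent.

linearly independent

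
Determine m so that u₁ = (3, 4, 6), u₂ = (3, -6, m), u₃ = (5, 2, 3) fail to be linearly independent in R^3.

m = -9

Place the vectors as rows of a 3×3 matrix; dependence ⇔ determinant zero.
Expanding, det = 14*m + 126.
This vanishes exactly when m = -9.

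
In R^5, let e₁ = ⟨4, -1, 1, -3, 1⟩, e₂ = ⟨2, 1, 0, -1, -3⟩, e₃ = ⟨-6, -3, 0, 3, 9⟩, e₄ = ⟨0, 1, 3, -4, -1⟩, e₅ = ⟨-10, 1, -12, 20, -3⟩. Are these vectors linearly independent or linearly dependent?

The matrix [e₁|e₂|e₃|e₄|e₅] has determinant 0.
A zero determinant means the columns are linearly dependent.
Indeed 3e₂ + e₃ = 0.

linearly dependent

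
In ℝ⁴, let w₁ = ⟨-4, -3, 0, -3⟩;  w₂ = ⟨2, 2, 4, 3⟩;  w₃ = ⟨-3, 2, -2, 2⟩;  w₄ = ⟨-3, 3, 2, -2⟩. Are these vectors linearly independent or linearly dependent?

linearly independent

Form the 4×4 matrix with these as columns; its determinant is -436.
A nonzero determinant means the columns are linearly independent.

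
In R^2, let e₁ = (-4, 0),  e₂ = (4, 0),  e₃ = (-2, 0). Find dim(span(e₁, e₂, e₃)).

1

Row-reduce the 3×2 matrix with these as rows.
Reduction leaves 1 leading entry, giving rank 1.
(With 3 elements in a 2-dimensional space the rank is at most 2.)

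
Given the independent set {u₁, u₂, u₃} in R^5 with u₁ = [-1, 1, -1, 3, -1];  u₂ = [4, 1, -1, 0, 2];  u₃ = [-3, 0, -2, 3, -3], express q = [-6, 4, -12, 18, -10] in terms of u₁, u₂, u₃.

q = 2u₁ + 2u₂ + 4u₃

Set up the augmented matrix [u₁ | u₂ | u₃ | q] and row-reduce.
The system has the unique solution (c₁, c₂, c₃) = (2, 2, 4).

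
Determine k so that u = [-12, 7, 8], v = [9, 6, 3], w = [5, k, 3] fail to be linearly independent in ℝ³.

Place the vectors as rows of a 3×3 matrix; dependence ⇔ determinant zero.
Expanding, det = 108*k - 540.
Setting this to zero gives k = 5.

k = 5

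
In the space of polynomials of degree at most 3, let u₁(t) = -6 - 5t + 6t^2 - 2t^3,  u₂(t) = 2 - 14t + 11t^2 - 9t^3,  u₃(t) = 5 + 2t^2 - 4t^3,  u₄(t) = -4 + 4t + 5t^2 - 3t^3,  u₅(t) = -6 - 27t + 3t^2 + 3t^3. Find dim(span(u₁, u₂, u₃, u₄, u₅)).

Represent each element by its coordinate vector in ℝ⁴.
Put the 4×5 matrix [u₁|u₂|u₃|u₄|u₅] into echelon form.
Exactly 3 pivots survive; hence the rank is 3.
(With 5 elements in a 4-dimensional space the rank is at most 4.)

dim = 3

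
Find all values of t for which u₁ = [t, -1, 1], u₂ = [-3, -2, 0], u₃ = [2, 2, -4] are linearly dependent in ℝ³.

t = -5/4

The set is linearly dependent precisely when det[u₁; u₂; u₃] = 0.
Cofactor expansion gives det = 8*t + 10.
Solving 8*t + 10 = 0 yields t = -5/4.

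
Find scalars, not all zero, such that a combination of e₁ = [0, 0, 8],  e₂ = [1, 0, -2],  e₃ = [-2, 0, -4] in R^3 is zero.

e₁ + 2e₂ + e₃ = 0

Solve the homogeneous system with e₁, e₂, e₃ as columns by row-reducing the coefficient matrix.
A generator of the null space is (1, 2, 1).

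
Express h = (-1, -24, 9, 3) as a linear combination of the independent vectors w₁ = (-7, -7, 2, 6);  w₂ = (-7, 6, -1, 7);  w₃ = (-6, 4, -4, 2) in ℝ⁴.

h = 2w₁ - w₂ - w₃

Write h = α₁w₁ + … + α₃w₃ and equate components.
Back-substitution yields (α₁, α₂, α₃) = (2, -1, -1).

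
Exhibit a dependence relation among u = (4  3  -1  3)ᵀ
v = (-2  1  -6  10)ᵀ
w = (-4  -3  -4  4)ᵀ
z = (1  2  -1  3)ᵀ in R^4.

Solve the homogeneous system with u, v, w, z as columns by row-reducing the coefficient matrix.
The free variable yields coefficients (0, 1, -1, -2) (any nonzero multiple also works).

v - w - 2z = 0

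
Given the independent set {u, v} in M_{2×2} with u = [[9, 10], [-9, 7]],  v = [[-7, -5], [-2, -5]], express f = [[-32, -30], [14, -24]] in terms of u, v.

f = -2u + 2v

Take coordinate vectors relative to {E₁₁, E₁₂, E₂₁, E₂₂}.
Write f = c₁u + c₂v and equate components.
Row-reducing the augmented matrix gives the unique coefficients (c₁, c₂) = (-2, 2).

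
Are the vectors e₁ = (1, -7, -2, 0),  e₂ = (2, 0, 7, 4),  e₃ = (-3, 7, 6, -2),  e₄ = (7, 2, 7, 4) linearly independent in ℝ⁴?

linearly independent

Form the 4×4 matrix with these as columns; its determinant is -1094.
A nonzero determinant means the columns are linearly independent.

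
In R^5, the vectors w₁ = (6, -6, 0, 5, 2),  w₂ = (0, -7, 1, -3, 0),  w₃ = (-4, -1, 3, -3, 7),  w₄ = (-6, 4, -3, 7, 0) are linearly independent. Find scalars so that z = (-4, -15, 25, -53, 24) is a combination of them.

Since w₁, w₂, w₃, w₄ are independent, the coefficients expressing z are uniquely determined by a linear system.
The system has the unique solution (c₁, …, c₄) = (-2, 1, 4, -4).

z = -2w₁ + w₂ + 4w₃ - 4w₄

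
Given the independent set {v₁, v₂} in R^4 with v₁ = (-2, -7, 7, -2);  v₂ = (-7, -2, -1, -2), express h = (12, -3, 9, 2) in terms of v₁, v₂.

h = v₁ - 2v₂

Write h = α₁v₁ + α₂v₂ and equate components.
The system has the unique solution (α₁, α₂) = (1, -2).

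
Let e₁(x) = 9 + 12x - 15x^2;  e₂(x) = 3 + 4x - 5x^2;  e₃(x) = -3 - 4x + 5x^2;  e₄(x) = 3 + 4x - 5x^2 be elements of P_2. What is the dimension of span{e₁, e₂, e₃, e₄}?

dim = 1

Use coordinates relative to {1, x, x^2}.
Row-reduce the 4×3 matrix with these as rows.
Exactly 1 pivot survives; hence the rank is 1.
(With 4 elements in a 3-dimensional space the rank is at most 3.)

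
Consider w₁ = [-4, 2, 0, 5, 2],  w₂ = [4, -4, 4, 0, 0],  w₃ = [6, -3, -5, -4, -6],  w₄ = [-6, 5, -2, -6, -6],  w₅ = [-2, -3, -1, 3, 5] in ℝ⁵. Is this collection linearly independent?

Form the 5×5 matrix with these as columns; its determinant is 6716.
A nonzero determinant means the columns are linearly independent.

linearly independent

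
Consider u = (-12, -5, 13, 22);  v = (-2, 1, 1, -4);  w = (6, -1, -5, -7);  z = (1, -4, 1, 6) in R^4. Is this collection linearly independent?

Place the vectors as rows of a 4×4 matrix and reduce to echelon form.
The reduction yields 3 nonzero rows, so the rank is 3.
Since rank 3 < 4, the set is linearly dependent.

linearly dependent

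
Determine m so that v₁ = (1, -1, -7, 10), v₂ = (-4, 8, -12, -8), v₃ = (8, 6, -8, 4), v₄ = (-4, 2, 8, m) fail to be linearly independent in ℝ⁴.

m = -16

The set is linearly dependent precisely when det[v₁; v₂; v₃; v₄] = 0.
The determinant works out to 752*m + 12032.
This vanishes exactly when m = -16.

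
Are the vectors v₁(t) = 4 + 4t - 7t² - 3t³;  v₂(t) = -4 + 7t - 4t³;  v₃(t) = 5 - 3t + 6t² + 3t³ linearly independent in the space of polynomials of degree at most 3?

Take coordinates with respect to the standard basis {1, t, …, t³}.
Place the vectors as rows of a 3×4 matrix and reduce to echelon form.
The reduction yields 3 nonzero rows, so the rank is 3.
Since rank = 3 (the number of vectors), the set is linearly independent.

linearly independent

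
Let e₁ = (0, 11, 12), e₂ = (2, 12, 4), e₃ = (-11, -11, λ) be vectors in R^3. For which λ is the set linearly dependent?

The vectors are dependent exactly when the determinant of the matrix with rows e₁, e₂, e₃ vanishes.
The determinant works out to 836 - 22*λ.
This vanishes exactly when λ = 38.

λ = 38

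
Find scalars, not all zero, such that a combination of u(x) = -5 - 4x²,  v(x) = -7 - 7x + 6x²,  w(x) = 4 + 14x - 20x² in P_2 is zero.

Pass to coordinate vectors relative to the basis {1, x, x²}.
Row-reduce the matrix with u, v, w as columns; the null space gives the coefficients.
One solution (up to scaling) is (2, -2, -1).

2u - 2v - w = 0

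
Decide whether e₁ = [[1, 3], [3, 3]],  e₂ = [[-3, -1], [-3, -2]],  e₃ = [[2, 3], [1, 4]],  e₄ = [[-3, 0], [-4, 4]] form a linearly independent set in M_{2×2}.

Write each element as a coordinate vector in ℝ⁴ using {E₁₁, E₁₂, E₂₁, E₂₂}.
The matrix [e₁|e₂|e₃|e₄] has determinant -104.
A nonzero determinant means the columns are linearly independent.

linearly independent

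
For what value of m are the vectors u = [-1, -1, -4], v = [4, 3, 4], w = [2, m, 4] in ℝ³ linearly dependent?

m = 5/3

Place the vectors as rows of a 3×3 matrix; dependence ⇔ determinant zero.
Cofactor expansion gives det = 20 - 12*m.
This vanishes exactly when m = 5/3.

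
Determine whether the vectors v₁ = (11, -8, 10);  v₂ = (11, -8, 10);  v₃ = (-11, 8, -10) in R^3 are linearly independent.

The matrix [v₁|v₂|v₃] has determinant 0.
A zero determinant means the columns are linearly dependent.
Indeed v₁ - v₂ = 0.

linearly dependent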